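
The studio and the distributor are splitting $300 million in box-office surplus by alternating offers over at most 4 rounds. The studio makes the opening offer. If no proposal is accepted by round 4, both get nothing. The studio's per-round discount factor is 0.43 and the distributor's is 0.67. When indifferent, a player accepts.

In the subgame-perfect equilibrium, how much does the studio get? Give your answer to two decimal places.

Round 4 (the distributor proposes): the studio will accept anything ≥ 0, so the distributor offers 0 and keeps 300.
Round 3 (the studio proposes): the distributor can get 300 next round, worth 0.67 × 300 = 201 now. The studio offers 201 and keeps 300 − 201 = 99.
Round 2 (the distributor proposes): the studio can get 99 next round, worth 0.43 × 99 = 42.57 now; the distributor offers that and keeps 257.43.
Round 1 (the studio proposes): the distributor can get 257.43 next round, worth 0.67 × 257.43 = 172.4781 now; the studio offers that and keeps 127.5219.

127.52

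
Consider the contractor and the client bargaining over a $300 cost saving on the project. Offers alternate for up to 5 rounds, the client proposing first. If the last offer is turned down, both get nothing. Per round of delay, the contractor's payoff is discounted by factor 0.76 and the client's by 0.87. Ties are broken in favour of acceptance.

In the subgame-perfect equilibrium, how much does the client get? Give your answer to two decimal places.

Round 5 (the client proposes): the contractor will accept anything ≥ 0, so the client offers 0 and keeps 300.
Round 4 (the contractor proposes): the client can get 300 next round, worth 0.87 × 300 = 261 now. The contractor offers 261 and keeps 300 − 261 = 39.
Round 3 (the client proposes): the contractor can get 39 next round, worth 0.76 × 39 = 29.64 now. The client offers 29.64 and keeps 300 − 29.64 = 270.36.
Round 2 (the contractor proposes): the client can get 270.36 next round, worth 0.87 × 270.36 = 235.2132 now; the contractor offers that and keeps 64.7868.
Round 1 (the client proposes): the contractor can get 64.7868 next round, worth 0.76 × 64.7868 = 49.237968 now; the client offers that and keeps 250.762032.

250.76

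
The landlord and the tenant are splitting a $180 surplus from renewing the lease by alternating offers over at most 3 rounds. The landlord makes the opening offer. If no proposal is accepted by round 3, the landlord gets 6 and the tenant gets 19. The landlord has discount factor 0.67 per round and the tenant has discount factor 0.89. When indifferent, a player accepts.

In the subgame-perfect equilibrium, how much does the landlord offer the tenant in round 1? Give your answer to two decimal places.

Round 3 (the landlord proposes): the tenant gets 19 if talks fail, so the landlord offers 19 and keeps 161.
Round 2 (the tenant proposes): the landlord can get 161 next round, worth 0.67 × 161 = 107.87 now, so the tenant offers 107.87, keeping 72.13.
Round 1 (the landlord proposes): the tenant can get 72.13 next round, worth 0.89 × 72.13 = 64.1957 now, so the landlord offers 64.1957, keeping 115.8043.

64.20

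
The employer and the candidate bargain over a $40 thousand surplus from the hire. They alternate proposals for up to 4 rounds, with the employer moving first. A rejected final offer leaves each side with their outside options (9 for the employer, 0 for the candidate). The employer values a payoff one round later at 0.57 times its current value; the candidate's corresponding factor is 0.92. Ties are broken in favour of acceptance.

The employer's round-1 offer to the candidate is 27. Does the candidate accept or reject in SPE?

Round 4 (the candidate proposes): the employer gets 9 if talks fail, so the candidate offers 9 and keeps 31.
Round 3 (the employer proposes): the candidate can get 31 next round, worth 0.92 × 31 = 28.52 now; the employer offers that and keeps 11.48.
Round 2 (the candidate proposes): the employer can get 11.48 next round, worth 0.57 × 11.48 = 6.5436 now; the candidate offers that and keeps 33.4564.
So by rejecting in round 1, the candidate gets 33.4564 next round, worth 0.92 × 33.4564 = 30.779888 now.
Offer 27 < 30.779888, so the candidate rejects.

Reject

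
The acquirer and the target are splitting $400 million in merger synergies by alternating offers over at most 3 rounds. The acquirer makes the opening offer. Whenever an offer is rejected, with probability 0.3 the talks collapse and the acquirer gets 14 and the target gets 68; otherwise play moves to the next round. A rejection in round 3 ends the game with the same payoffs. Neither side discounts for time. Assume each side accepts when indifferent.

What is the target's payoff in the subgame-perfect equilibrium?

By backward induction:
Round 3 (the acquirer proposes): the target gets 68 if talks fail, so the acquirer offers 68 and keeps 332.
Round 2 (the target proposes): rejecting gives the acquirer an expected 0.7 × 332 + 0.3 × 14 = 236.6; the target offers that and keeps 163.4.
Round 1 (the acquirer proposes): rejecting gives the target an expected 0.7 × 163.4 + 0.3 × 68 = 134.78; the acquirer offers that and keeps 265.22.

134.78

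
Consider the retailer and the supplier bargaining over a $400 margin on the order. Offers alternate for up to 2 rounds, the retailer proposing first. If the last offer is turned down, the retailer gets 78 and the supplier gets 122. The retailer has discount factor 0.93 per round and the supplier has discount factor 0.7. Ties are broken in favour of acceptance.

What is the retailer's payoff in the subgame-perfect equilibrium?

174.6

Work backward from the last round.
Round 2 (the supplier proposes): the retailer gets 78 if talks fail, so the supplier offers 78 and keeps 322.
Round 1 (the retailer proposes): the supplier can get 322 next round, worth 0.7 × 322 = 225.4 now, so the retailer offers 225.4, keeping 174.6.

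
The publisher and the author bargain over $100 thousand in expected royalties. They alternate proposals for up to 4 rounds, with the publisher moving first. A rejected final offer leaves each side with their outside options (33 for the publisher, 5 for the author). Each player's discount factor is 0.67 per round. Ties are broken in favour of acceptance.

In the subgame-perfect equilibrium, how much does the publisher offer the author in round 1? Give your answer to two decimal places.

42.26

By backward induction:
Round 4 (the author proposes): the publisher gets 33 if talks fail, so the author offers 33 and keeps 67.
Round 3 (the publisher proposes): the author can get 67 next round, worth 0.67 × 67 = 44.89 now; the publisher offers that and keeps 55.11.
Round 2 (the author proposes): the publisher can get 55.11 next round, worth 0.67 × 55.11 = 36.9237 now, so the author offers 36.9237, keeping 63.0763.
Round 1 (the publisher proposes): the author can get 63.0763 next round, worth 0.67 × 63.0763 = 42.261121 now. The publisher offers 42.261121 and keeps 100 − 42.261121 = 57.738879.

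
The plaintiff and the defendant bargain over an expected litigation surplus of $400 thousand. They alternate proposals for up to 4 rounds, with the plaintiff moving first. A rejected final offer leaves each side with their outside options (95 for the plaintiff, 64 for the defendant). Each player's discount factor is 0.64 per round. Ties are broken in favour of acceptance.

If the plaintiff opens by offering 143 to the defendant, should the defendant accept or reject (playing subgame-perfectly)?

Round 4 (the defendant proposes): the plaintiff gets 95 if talks fail, so the defendant offers 95 and keeps 305.
Round 3 (the plaintiff proposes): the defendant can get 305 next round, worth 0.64 × 305 = 195.2 now; the plaintiff offers that and keeps 204.8.
Round 2 (the defendant proposes): the plaintiff can get 204.8 next round, worth 0.64 × 204.8 = 131.072 now, so the defendant offers 131.072, keeping 268.928.
So by rejecting in round 1, the defendant gets 268.928 next round, worth 0.64 × 268.928 = 172.11392 now.
Offer 143 < 172.11392, so the defendant rejects.

Reject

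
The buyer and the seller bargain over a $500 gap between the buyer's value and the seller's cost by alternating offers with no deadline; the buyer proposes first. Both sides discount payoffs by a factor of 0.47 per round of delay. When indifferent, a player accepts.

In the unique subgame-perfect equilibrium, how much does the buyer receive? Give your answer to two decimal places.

When the buyer proposes, the seller accepts any offer worth at least 0.47 times what the seller would get by proposing next round; and vice versa.
This gives x = 500 − 0.47y and y = 500 − 0.47x, where x and y are each side's share when it proposes.
Hence (1 − 0.47·0.47)x = 500(1 − 0.47), i.e. 0.7791·x = 265.
x ≈ 340.1361; the seller's share is 500 − x ≈ 159.8639.

340.14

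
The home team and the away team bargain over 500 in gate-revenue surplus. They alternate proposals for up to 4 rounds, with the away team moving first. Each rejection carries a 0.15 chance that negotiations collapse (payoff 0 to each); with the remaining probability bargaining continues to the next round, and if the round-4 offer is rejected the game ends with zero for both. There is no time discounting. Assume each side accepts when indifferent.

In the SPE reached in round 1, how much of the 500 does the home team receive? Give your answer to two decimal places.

370.81

By backward induction:
Round 4 (the home team proposes): rejection yields 0 for the away team; the home team offers 0 and keeps 500.
Round 3 (the away team proposes): rejecting gives the home team an expected 0.85 × 500 = 425. The away team offers 425 and keeps 500 − 425 = 75.
Round 2 (the home team proposes): rejecting gives the away team an expected 0.85 × 75 = 63.75, so the home team offers 63.75, keeping 436.25.
Round 1 (the away team proposes): rejecting gives the home team an expected 0.85 × 436.25 = 370.8125. The away team offers 370.8125 and keeps 500 − 370.8125 = 129.1875.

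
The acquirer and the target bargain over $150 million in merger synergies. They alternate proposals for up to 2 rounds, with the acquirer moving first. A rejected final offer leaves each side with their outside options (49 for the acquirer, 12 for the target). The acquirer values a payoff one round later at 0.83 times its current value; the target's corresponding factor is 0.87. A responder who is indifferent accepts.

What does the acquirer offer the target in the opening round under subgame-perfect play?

87.87

Round 2 (the target proposes): the acquirer gets 49 if talks fail, so the target offers 49 and keeps 101.
Round 1 (the acquirer proposes): the target can get 101 next round, worth 0.87 × 101 = 87.87 now, so the acquirer offers 87.87, keeping 62.13.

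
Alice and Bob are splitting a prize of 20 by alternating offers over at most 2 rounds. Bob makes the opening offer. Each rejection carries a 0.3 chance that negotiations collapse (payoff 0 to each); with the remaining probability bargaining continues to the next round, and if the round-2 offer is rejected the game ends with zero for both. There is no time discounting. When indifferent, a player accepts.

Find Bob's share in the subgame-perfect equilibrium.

Round 2 (Alice proposes): rejection yields 0 for Bob; Alice offers 0 and keeps 20.
Round 1 (Bob proposes): rejecting gives Alice an expected 0.7 × 20 = 14. Bob offers 14 and keeps 20 − 14 = 6.

6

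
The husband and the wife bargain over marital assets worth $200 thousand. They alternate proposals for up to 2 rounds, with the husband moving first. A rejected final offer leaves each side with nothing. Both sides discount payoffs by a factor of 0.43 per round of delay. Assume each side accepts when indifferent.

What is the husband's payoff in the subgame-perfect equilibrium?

114

Round 2 (the wife proposes): rejection yields 0 for the husband; the wife offers 0 and keeps 200.
Round 1 (the husband proposes): the wife can get 200 next round, worth 0.43 × 200 = 86 now. The husband offers 86 and keeps 200 − 86 = 114.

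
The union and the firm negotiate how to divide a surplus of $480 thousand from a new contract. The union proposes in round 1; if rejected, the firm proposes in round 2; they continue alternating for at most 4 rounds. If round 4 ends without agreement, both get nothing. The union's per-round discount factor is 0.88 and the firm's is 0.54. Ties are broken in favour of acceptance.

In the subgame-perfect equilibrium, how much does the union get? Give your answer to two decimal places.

325.72

By backward induction:
Round 4 (the firm proposes): rejection yields 0 for the union; the firm offers 0 and keeps 480.
Round 3 (the union proposes): the firm can get 480 next round, worth 0.54 × 480 = 259.2 now; the union offers that and keeps 220.8.
Round 2 (the firm proposes): the union can get 220.8 next round, worth 0.88 × 220.8 = 194.304 now. The firm offers 194.304 and keeps 480 − 194.304 = 285.696.
Round 1 (the union proposes): the firm can get 285.696 next round, worth 0.54 × 285.696 = 154.27584 now; the union offers that and keeps 325.72416.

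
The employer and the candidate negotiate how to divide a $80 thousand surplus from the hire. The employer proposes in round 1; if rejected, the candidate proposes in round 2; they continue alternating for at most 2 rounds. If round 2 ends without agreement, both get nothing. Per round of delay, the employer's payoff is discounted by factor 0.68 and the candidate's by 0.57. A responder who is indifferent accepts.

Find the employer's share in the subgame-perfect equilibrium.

Work backward from the last round.
Round 2 (the candidate proposes): the employer will accept anything ≥ 0, so the candidate offers 0 and keeps 80.
Round 1 (the employer proposes): the candidate can get 80 next round, worth 0.57 × 80 = 45.6 now; the employer offers that and keeps 34.4.

34.4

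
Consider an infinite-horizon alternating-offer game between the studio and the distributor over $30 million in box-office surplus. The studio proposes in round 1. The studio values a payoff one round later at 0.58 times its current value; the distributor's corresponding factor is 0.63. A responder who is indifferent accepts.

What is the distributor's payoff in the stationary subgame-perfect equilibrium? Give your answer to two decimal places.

In a stationary SPE each proposer offers the other exactly their discounted continuation value.
If the studio keeps x when proposing and the distributor keeps y when proposing, then x = 30 − 0.63y and y = 30 − 0.58x.
Solving: x = 30(1 − 0.63) / (1 − 0.58·0.63) = 11.1 / 0.6346 ≈ 17.4913.
The distributor gets 30 − 17.4913 ≈ 12.5087.

12.51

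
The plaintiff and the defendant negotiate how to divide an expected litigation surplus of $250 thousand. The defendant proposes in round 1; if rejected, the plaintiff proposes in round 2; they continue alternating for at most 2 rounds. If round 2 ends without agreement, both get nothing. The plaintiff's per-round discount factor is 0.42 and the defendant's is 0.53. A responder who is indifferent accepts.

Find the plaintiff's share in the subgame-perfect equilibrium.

Round 2 (the plaintiff proposes): rejection yields 0 for the defendant; the plaintiff offers 0 and keeps 250.
Round 1 (the defendant proposes): the plaintiff can get 250 next round, worth 0.42 × 250 = 105 now, so the defendant offers 105, keeping 145.

105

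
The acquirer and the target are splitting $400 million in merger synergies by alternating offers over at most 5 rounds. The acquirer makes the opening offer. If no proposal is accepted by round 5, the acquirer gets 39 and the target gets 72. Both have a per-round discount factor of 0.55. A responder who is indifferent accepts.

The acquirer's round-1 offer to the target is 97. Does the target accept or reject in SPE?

Round 5 (the acquirer proposes): the target gets 72 if talks fail, so the acquirer offers 72 and keeps 328.
Round 4 (the target proposes): the acquirer can get 328 next round, worth 0.55 × 328 = 180.4 now. The target offers 180.4 and keeps 400 − 180.4 = 219.6.
Round 3 (the acquirer proposes): the target can get 219.6 next round, worth 0.55 × 219.6 = 120.78 now. The acquirer offers 120.78 and keeps 400 − 120.78 = 279.22.
Round 2 (the target proposes): the acquirer can get 279.22 next round, worth 0.55 × 279.22 = 153.571 now, so the target offers 153.571, keeping 246.429.
So by rejecting in round 1, the target gets 246.429 next round, worth 0.55 × 246.429 = 135.53595 now.
Offer 97 < 135.53595, so the target rejects.

Reject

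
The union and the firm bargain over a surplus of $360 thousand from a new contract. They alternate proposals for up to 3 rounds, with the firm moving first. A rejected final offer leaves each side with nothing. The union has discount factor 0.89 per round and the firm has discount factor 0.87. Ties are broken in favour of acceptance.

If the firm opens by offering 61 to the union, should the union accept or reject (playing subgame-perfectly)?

Accept

Round 3 (the firm proposes): rejection yields 0 for the union; the firm offers 0 and keeps 360.
Round 2 (the union proposes): the firm can get 360 next round, worth 0.87 × 360 = 313.2 now, so the union offers 313.2, keeping 46.8.
So by rejecting in round 1, the union gets 46.8 next round, worth 0.89 × 46.8 = 41.652 now.
Offer 61 ≥ 41.652, so the union accepts.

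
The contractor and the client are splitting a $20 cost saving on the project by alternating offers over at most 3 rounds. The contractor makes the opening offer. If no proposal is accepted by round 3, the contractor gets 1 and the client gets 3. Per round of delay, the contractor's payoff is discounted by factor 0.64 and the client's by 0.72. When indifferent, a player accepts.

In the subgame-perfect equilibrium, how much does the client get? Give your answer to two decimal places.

Round 3 (the contractor proposes): the client gets 3 if talks fail, so the contractor offers 3 and keeps 17.
Round 2 (the client proposes): the contractor can get 17 next round, worth 0.64 × 17 = 10.88 now, so the client offers 10.88, keeping 9.12.
Round 1 (the contractor proposes): the client can get 9.12 next round, worth 0.72 × 9.12 = 6.5664 now, so the contractor offers 6.5664, keeping 13.4336.

6.57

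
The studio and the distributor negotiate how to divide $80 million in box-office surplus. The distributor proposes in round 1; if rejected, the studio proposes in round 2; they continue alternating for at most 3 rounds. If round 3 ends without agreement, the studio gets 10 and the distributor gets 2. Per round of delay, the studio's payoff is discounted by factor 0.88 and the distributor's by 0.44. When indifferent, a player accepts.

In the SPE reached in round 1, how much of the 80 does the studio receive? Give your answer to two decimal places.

43.30

Round 3 (the distributor proposes): the studio gets 10 if talks fail, so the distributor offers 10 and keeps 70.
Round 2 (the studio proposes): the distributor can get 70 next round, worth 0.44 × 70 = 30.8 now, so the studio offers 30.8, keeping 49.2.
Round 1 (the distributor proposes): the studio can get 49.2 next round, worth 0.88 × 49.2 = 43.296 now, so the distributor offers 43.296, keeping 36.704.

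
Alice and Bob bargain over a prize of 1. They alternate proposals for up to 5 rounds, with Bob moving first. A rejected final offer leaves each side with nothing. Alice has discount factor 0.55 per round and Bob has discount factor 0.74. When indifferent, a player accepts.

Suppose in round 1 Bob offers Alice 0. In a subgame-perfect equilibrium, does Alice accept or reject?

Reject

Work out Alice's continuation value if the offer is rejected.
Round 5 (Bob proposes): rejection yields 0 for Alice; Bob offers 0 and keeps 1.
Round 4 (Alice proposes): Bob can get 1 next round, worth 0.74 × 1 = 0.74 now; Alice offers that and keeps 0.26.
Round 3 (Bob proposes): Alice can get 0.26 next round, worth 0.55 × 0.26 = 0.143 now, so Bob offers 0.143, keeping 0.857.
Round 2 (Alice proposes): Bob can get 0.857 next round, worth 0.74 × 0.857 = 0.63418 now. Alice offers 0.63418 and keeps 1 − 0.63418 = 0.36582.
So by rejecting in round 1, Alice gets 0.36582 next round, worth 0.55 × 0.36582 = 0.201201 now.
Offer 0 < 0.201201, so Alice rejects.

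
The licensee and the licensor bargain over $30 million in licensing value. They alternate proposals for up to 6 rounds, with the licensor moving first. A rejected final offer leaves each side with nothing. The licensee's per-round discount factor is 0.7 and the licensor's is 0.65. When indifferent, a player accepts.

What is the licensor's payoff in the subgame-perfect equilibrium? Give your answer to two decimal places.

14.96

Round 6 (the licensee proposes): the licensor will accept anything ≥ 0, so the licensee offers 0 and keeps 30.
Round 5 (the licensor proposes): the licensee can get 30 next round, worth 0.7 × 30 = 21 now, so the licensor offers 21, keeping 9.
Round 4 (the licensee proposes): the licensor can get 9 next round, worth 0.65 × 9 = 5.85 now; the licensee offers that and keeps 24.15.
Round 3 (the licensor proposes): the licensee can get 24.15 next round, worth 0.7 × 24.15 = 16.905 now; the licensor offers that and keeps 13.095.
Round 2 (the licensee proposes): the licensor can get 13.095 next round, worth 0.65 × 13.095 = 8.51175 now. The licensee offers 8.51175 and keeps 30 − 8.51175 = 21.48825.
Round 1 (the licensor proposes): the licensee can get 21.48825 next round, worth 0.7 × 21.48825 = 15.041775 now. The licensor offers 15.041775 and keeps 30 − 15.041775 = 14.958225.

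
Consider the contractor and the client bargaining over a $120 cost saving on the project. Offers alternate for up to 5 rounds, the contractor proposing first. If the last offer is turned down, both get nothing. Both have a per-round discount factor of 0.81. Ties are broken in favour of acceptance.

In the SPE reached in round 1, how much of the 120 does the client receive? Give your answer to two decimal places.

30.58

Round 5 (the contractor proposes): the client will accept anything ≥ 0, so the contractor offers 0 and keeps 120.
Round 4 (the client proposes): the contractor can get 120 next round, worth 0.81 × 120 = 97.2 now. The client offers 97.2 and keeps 120 − 97.2 = 22.8.
Round 3 (the contractor proposes): the client can get 22.8 next round, worth 0.81 × 22.8 = 18.468 now. The contractor offers 18.468 and keeps 120 − 18.468 = 101.532.
Round 2 (the client proposes): the contractor can get 101.532 next round, worth 0.81 × 101.532 = 82.24092 now. The client offers 82.24092 and keeps 120 − 82.24092 = 37.75908.
Round 1 (the contractor proposes): the client can get 37.75908 next round, worth 0.81 × 37.75908 = 30.5848548 now; the contractor offers that and keeps 89.4151452.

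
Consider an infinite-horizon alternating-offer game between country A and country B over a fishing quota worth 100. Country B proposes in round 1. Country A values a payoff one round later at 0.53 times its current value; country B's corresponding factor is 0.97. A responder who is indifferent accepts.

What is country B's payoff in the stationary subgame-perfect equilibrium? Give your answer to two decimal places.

96.73

Let x be country B's share when country B proposes and y be country A's share when country A proposes.
Country A accepts iff offered ≥ 0.53·y, so x = 100 − 0.53y. Symmetrically y = 100 − 0.97x.
Substituting: x = 100 − 0.53(100 − 0.97x), giving x(1 − 0.97·0.53) = 100(1 − 0.53).
So x = 100 × 0.47 / 0.4859 ≈ 96.7277, and country A receives 100 − x ≈ 3.2723.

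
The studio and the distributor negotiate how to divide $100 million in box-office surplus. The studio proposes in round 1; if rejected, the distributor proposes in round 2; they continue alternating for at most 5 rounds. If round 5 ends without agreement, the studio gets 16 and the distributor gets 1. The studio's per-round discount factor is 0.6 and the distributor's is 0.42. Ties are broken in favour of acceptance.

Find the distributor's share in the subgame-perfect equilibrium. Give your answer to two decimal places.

Round 5 (the studio proposes): the distributor gets 1 if talks fail, so the studio offers 1 and keeps 99.
Round 4 (the distributor proposes): the studio can get 99 next round, worth 0.6 × 99 = 59.4 now. The distributor offers 59.4 and keeps 100 − 59.4 = 40.6.
Round 3 (the studio proposes): the distributor can get 40.6 next round, worth 0.42 × 40.6 = 17.052 now. The studio offers 17.052 and keeps 100 − 17.052 = 82.948.
Round 2 (the distributor proposes): the studio can get 82.948 next round, worth 0.6 × 82.948 = 49.7688 now, so the distributor offers 49.7688, keeping 50.2312.
Round 1 (the studio proposes): the distributor can get 50.2312 next round, worth 0.42 × 50.2312 = 21.097104 now; the studio offers that and keeps 78.902896.

21.10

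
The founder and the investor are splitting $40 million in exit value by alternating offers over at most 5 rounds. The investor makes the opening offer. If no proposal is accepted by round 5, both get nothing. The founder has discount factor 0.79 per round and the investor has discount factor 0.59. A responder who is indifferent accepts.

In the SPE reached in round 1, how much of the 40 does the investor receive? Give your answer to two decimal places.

Round 5 (the investor proposes): the founder will accept anything ≥ 0, so the investor offers 0 and keeps 40.
Round 4 (the founder proposes): the investor can get 40 next round, worth 0.59 × 40 = 23.6 now; the founder offers that and keeps 16.4.
Round 3 (the investor proposes): the founder can get 16.4 next round, worth 0.79 × 16.4 = 12.956 now. The investor offers 12.956 and keeps 40 − 12.956 = 27.044.
Round 2 (the founder proposes): the investor can get 27.044 next round, worth 0.59 × 27.044 = 15.95596 now, so the founder offers 15.95596, keeping 24.04404.
Round 1 (the investor proposes): the founder can get 24.04404 next round, worth 0.79 × 24.04404 = 18.9947916 now, so the investor offers 18.9947916, keeping 21.0052084.

21.01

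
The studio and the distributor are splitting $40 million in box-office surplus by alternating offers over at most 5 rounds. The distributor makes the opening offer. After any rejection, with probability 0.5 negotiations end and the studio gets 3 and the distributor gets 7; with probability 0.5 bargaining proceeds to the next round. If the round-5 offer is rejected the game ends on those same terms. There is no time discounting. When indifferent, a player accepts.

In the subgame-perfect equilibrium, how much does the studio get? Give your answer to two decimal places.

12.38

By backward induction:
Round 5 (the distributor proposes): the studio gets 3 if talks fail, so the distributor offers 3 and keeps 37.
Round 4 (the studio proposes): rejecting gives the distributor an expected 0.5 × 37 + 0.5 × 7 = 22, so the studio offers 22, keeping 18.
Round 3 (the distributor proposes): rejecting gives the studio an expected 0.5 × 18 + 0.5 × 3 = 10.5; the distributor offers that and keeps 29.5.
Round 2 (the studio proposes): rejecting gives the distributor an expected 0.5 × 29.5 + 0.5 × 7 = 18.25. The studio offers 18.25 and keeps 40 − 18.25 = 21.75.
Round 1 (the distributor proposes): rejecting gives the studio an expected 0.5 × 21.75 + 0.5 × 3 = 12.375, so the distributor offers 12.375, keeping 27.625.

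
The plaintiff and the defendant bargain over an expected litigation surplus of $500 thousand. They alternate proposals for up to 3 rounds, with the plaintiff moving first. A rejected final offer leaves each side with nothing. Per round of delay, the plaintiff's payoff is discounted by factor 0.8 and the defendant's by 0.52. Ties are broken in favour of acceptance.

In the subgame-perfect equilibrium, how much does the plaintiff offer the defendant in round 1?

52

Round 3 (the plaintiff proposes): rejection yields 0 for the defendant; the plaintiff offers 0 and keeps 500.
Round 2 (the defendant proposes): the plaintiff can get 500 next round, worth 0.8 × 500 = 400 now, so the defendant offers 400, keeping 100.
Round 1 (the plaintiff proposes): the defendant can get 100 next round, worth 0.52 × 100 = 52 now, so the plaintiff offers 52, keeping 448.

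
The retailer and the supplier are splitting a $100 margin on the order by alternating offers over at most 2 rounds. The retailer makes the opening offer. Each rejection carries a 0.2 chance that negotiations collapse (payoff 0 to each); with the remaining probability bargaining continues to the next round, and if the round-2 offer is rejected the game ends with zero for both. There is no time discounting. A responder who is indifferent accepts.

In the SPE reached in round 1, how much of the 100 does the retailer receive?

By backward induction:
Round 2 (the supplier proposes): rejection yields 0 for the retailer; the supplier offers 0 and keeps 100.
Round 1 (the retailer proposes): rejecting gives the supplier an expected 0.8 × 100 = 80, so the retailer offers 80, keeping 20.

20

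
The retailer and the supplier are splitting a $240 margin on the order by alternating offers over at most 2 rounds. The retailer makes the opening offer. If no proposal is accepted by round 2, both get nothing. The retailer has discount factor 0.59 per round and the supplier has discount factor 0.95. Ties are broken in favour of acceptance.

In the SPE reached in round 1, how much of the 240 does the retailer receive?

Work backward from the last round.
Round 2 (the supplier proposes): the retailer will accept anything ≥ 0, so the supplier offers 0 and keeps 240.
Round 1 (the retailer proposes): the supplier can get 240 next round, worth 0.95 × 240 = 228 now, so the retailer offers 228, keeping 12.

12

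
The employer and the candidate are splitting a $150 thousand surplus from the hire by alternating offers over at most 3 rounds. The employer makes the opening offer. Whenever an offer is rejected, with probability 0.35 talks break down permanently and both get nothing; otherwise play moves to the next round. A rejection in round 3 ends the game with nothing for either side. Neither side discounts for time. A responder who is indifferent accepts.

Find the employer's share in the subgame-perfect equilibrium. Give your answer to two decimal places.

By backward induction:
Round 3 (the employer proposes): the candidate will accept anything ≥ 0, so the employer offers 0 and keeps 150.
Round 2 (the candidate proposes): rejecting gives the employer an expected 0.65 × 150 = 97.5; the candidate offers that and keeps 52.5.
Round 1 (the employer proposes): rejecting gives the candidate an expected 0.65 × 52.5 = 34.125. The employer offers 34.125 and keeps 150 − 34.125 = 115.875.

115.88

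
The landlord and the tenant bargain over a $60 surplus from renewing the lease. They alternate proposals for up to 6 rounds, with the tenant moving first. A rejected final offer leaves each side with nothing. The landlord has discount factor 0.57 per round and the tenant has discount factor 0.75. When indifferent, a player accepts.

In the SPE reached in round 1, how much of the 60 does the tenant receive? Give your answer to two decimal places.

41.54

Round 6 (the landlord proposes): rejection yields 0 for the tenant; the landlord offers 0 and keeps 60.
Round 5 (the tenant proposes): the landlord can get 60 next round, worth 0.57 × 60 = 34.2 now, so the tenant offers 34.2, keeping 25.8.
Round 4 (the landlord proposes): the tenant can get 25.8 next round, worth 0.75 × 25.8 = 19.35 now, so the landlord offers 19.35, keeping 40.65.
Round 3 (the tenant proposes): the landlord can get 40.65 next round, worth 0.57 × 40.65 = 23.1705 now, so the tenant offers 23.1705, keeping 36.8295.
Round 2 (the landlord proposes): the tenant can get 36.8295 next round, worth 0.75 × 36.8295 = 27.622125 now; the landlord offers that and keeps 32.377875.
Round 1 (the tenant proposes): the landlord can get 32.377875 next round, worth 0.57 × 32.377875 = 18.45538875 now; the tenant offers that and keeps 41.54461125.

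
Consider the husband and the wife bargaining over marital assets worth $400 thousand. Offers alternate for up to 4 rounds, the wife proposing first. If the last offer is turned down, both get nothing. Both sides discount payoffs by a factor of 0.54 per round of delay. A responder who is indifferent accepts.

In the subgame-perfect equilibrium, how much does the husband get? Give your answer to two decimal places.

Round 4 (the husband proposes): rejection yields 0 for the wife; the husband offers 0 and keeps 400.
Round 3 (the wife proposes): the husband can get 400 next round, worth 0.54 × 400 = 216 now, so the wife offers 216, keeping 184.
Round 2 (the husband proposes): the wife can get 184 next round, worth 0.54 × 184 = 99.36 now; the husband offers that and keeps 300.64.
Round 1 (the wife proposes): the husband can get 300.64 next round, worth 0.54 × 300.64 = 162.3456 now, so the wife offers 162.3456, keeping 237.6544.

162.35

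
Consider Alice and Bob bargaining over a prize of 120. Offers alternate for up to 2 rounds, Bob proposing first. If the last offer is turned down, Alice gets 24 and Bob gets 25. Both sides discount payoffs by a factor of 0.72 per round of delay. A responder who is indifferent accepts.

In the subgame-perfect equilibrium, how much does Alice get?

68.4

Round 2 (Alice proposes): Bob gets 25 if talks fail, so Alice offers 25 and keeps 95.
Round 1 (Bob proposes): Alice can get 95 next round, worth 0.72 × 95 = 68.4 now. Bob offers 68.4 and keeps 120 − 68.4 = 51.6.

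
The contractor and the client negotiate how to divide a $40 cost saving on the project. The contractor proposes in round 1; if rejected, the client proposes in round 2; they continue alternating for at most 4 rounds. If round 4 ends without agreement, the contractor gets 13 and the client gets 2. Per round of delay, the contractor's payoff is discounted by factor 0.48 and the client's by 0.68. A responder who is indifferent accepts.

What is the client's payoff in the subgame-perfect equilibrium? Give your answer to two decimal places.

Work backward from the last round.
Round 4 (the client proposes): the contractor gets 13 if talks fail, so the client offers 13 and keeps 27.
Round 3 (the contractor proposes): the client can get 27 next round, worth 0.68 × 27 = 18.36 now, so the contractor offers 18.36, keeping 21.64.
Round 2 (the client proposes): the contractor can get 21.64 next round, worth 0.48 × 21.64 = 10.3872 now. The client offers 10.3872 and keeps 40 − 10.3872 = 29.6128.
Round 1 (the contractor proposes): the client can get 29.6128 next round, worth 0.68 × 29.6128 = 20.136704 now, so the contractor offers 20.136704, keeping 19.863296.

20.14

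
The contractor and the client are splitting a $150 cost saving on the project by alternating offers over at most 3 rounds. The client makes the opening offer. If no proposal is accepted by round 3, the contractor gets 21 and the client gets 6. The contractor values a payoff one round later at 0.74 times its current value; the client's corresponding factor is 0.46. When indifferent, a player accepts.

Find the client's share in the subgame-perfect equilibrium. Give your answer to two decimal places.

82.91

Round 3 (the client proposes): the contractor gets 21 if talks fail, so the client offers 21 and keeps 129.
Round 2 (the contractor proposes): the client can get 129 next round, worth 0.46 × 129 = 59.34 now, so the contractor offers 59.34, keeping 90.66.
Round 1 (the client proposes): the contractor can get 90.66 next round, worth 0.74 × 90.66 = 67.0884 now. The client offers 67.0884 and keeps 150 − 67.0884 = 82.9116.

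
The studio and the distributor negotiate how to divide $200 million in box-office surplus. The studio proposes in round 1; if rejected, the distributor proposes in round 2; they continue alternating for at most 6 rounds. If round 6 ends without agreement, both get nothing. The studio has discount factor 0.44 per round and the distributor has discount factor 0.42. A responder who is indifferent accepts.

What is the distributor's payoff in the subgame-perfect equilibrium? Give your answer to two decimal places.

Round 6 (the distributor proposes): the studio will accept anything ≥ 0, so the distributor offers 0 and keeps 200.
Round 5 (the studio proposes): the distributor can get 200 next round, worth 0.42 × 200 = 84 now; the studio offers that and keeps 116.
Round 4 (the distributor proposes): the studio can get 116 next round, worth 0.44 × 116 = 51.04 now; the distributor offers that and keeps 148.96.
Round 3 (the studio proposes): the distributor can get 148.96 next round, worth 0.42 × 148.96 = 62.5632 now; the studio offers that and keeps 137.4368.
Round 2 (the distributor proposes): the studio can get 137.4368 next round, worth 0.44 × 137.4368 = 60.472192 now; the distributor offers that and keeps 139.527808.
Round 1 (the studio proposes): the distributor can get 139.527808 next round, worth 0.42 × 139.527808 = 58.60167936 now; the studio offers that and keeps 141.39832064.

58.60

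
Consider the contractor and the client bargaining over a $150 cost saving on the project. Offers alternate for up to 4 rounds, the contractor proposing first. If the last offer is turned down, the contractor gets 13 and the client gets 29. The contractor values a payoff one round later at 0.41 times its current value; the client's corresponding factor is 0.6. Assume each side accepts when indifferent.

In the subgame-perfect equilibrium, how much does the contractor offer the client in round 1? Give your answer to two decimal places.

73.32

Round 4 (the client proposes): the contractor gets 13 if talks fail, so the client offers 13 and keeps 137.
Round 3 (the contractor proposes): the client can get 137 next round, worth 0.6 × 137 = 82.2 now, so the contractor offers 82.2, keeping 67.8.
Round 2 (the client proposes): the contractor can get 67.8 next round, worth 0.41 × 67.8 = 27.798 now; the client offers that and keeps 122.202.
Round 1 (the contractor proposes): the client can get 122.202 next round, worth 0.6 × 122.202 = 73.3212 now. The contractor offers 73.3212 and keeps 150 − 73.3212 = 76.6788.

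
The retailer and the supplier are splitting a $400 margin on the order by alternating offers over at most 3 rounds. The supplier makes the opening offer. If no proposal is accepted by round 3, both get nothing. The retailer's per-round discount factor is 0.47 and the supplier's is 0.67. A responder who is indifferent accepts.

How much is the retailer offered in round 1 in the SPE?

62.04

Round 3 (the supplier proposes): rejection yields 0 for the retailer; the supplier offers 0 and keeps 400.
Round 2 (the retailer proposes): the supplier can get 400 next round, worth 0.67 × 400 = 268 now. The retailer offers 268 and keeps 400 − 268 = 132.
Round 1 (the supplier proposes): the retailer can get 132 next round, worth 0.47 × 132 = 62.04 now; the supplier offers that and keeps 337.96.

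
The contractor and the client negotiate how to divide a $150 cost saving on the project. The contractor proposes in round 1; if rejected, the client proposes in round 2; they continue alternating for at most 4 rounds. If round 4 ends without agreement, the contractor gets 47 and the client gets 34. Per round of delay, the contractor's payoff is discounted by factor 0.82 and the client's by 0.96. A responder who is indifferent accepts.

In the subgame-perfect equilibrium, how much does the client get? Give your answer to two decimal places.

Round 4 (the client proposes): the contractor gets 47 if talks fail, so the client offers 47 and keeps 103.
Round 3 (the contractor proposes): the client can get 103 next round, worth 0.96 × 103 = 98.88 now. The contractor offers 98.88 and keeps 150 − 98.88 = 51.12.
Round 2 (the client proposes): the contractor can get 51.12 next round, worth 0.82 × 51.12 = 41.9184 now, so the client offers 41.9184, keeping 108.0816.
Round 1 (the contractor proposes): the client can get 108.0816 next round, worth 0.96 × 108.0816 = 103.758336 now; the contractor offers that and keeps 46.241664.

103.76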